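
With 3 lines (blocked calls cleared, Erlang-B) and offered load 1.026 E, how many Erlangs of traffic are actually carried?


B(3,1.026) = 0.065880 (Erlang-B)
Carried load = a(1 − B) = 1.026·(1 − 0.065880) = 1.026·0.934120 = 0.9584 E

Final: 0.9584 Erlangs


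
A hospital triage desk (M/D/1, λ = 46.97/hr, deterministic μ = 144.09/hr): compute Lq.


ρ = 46.97/144.09 = 0.3260
M/D/1: Lq = ρ²/(2(1−ρ)) = 0.1063/(2·0.6740) = 0.07883

Final: 0.07883


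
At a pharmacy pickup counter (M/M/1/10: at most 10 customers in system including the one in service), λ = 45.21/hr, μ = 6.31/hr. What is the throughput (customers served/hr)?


ρ = 7.1648; P_K = (1−ρ)ρ^10/(1−ρ^11) = 0.860429
λ_eff = λ(1 − P_K) = 45.21·(1 − 0.860429) = 45.21·0.139571 = 6.3100 /hr

Final: 6.3100 /hr


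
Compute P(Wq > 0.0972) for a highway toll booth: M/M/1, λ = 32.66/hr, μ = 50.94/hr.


ρ = 32.66/50.94 = 0.6411
P(Wq > t) = ρ·e^{−(μ−λ)t} = 0.6411·e^{−1.7768}
= 0.6411·0.169176 = 0.108467

Final: 0.108467


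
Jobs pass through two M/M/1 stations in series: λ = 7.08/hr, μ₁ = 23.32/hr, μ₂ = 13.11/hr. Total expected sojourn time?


Each node sees arrival rate λ = 7.08/hr (tandem ⇒ throughput preserved).
W₁ = 1/(μ₁−λ) = 1/(23.32−7.08) = 0.06158 hr
W₂ = 1/(μ₂−λ) = 1/(13.11−7.08) = 0.16584 hr
W_total = W₁ + W₂ = 0.06158 + 0.16584 = 0.22741 hr

Final: 0.22741 hr


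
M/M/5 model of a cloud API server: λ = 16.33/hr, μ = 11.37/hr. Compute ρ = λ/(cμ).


ρ = λ/(cμ) = 16.33/(5·11.37) = 16.33/56.85 = 0.2872

Final: 0.2872


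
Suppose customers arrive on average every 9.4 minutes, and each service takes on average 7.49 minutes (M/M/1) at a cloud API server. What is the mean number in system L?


λ = 60/9.4 = 6.3830 /hr
μ = 60/7.49 = 8.0107 /hr
ρ = λ/μ = 6.3830/8.0107 = 0.7968
L = ρ/(1−ρ) = 0.7968/0.2032 = 3.9215

Final: 3.9215


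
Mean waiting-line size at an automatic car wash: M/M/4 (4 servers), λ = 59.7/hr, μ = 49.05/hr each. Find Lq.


a = λ/μ = 1.2171; ρ = a/4 = 0.3043
P₀ = 0.295006
Lq = P₀·a^c·ρ / (c!·(1−ρ)²) = 0.295006·2.19453·0.3043/(24·0.48402)
= 0.01696

Final: 0.01696


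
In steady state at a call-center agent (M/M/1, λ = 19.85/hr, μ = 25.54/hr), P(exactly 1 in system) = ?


ρ = 19.85/25.54 = 0.7772
P_n = (1−ρ)·ρ^n = (1 − 0.7772)·0.7772^1 = 0.2228·0.777212 = 0.173153

Final: 0.173153


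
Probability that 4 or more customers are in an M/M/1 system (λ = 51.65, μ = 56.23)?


ρ = 51.65/56.23 = 0.9185
P(N ≥ n) = ρ^n = 0.9185^4 = 0.711884

Final: 0.711884


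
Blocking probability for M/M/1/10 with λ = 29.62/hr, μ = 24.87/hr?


ρ = λ/μ = 29.62/24.87 = 1.1910
P_K = (1−ρ)ρ^K/(1−ρ^(K+1)) = (-0.1910·5.742390)/(1 − 6.839147)
= -1.096757/-5.839147 = 0.187828

Final: 0.187828


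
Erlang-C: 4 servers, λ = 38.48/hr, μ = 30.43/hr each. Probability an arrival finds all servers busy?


a = λ/μ = 1.2645; ρ = a/4 = 0.3161
P₀ = 0.281145 (from M/M/c formula)
C(c,a) = [a^c/(c!(1−ρ))]·P₀ = [2.55701/(24·0.6839)]·0.281145
= 0.15579·0.281145 = 0.043801

Final: 0.043801


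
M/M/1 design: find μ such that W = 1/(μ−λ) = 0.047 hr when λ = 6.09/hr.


W = 1/(μ−λ) ⇒ μ − λ = 1/W = 1/0.047 = 21.2766
μ = λ + 1/W = 6.09 + 21.2766 = 27.3666 per hr

Final: 27.3666 /hr


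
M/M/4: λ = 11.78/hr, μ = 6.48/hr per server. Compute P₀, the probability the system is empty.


a = λ/μ = 11.78/6.48 = 1.8179; ρ = a/c = 0.4545
Σ_{k=0}^{3} a^k/k! (terms k=0..3) = 1.00000 + 1.81790 + 1.65238 + 1.00129 = 5.47157
Tail: a^4/(4!(1−ρ)) = 10.92147/(24·0.5455) = 0.83417
P₀ = 1/(5.47157 + 0.83417) = 1/6.30574 = 0.158586

Final: 0.158586


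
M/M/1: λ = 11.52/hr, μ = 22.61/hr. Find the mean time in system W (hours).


W = 1/(μ−λ) = 1/(22.61 − 11.52) = 1/11.09 = 0.09017 hr

Final: 0.09017 hr


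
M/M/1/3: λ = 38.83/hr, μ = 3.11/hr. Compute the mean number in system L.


ρ = 38.83/3.11 = 12.4855
L = ρ[1 − (K+1)ρ^K + Kρ^(K+1)] / [(1−ρ)(1−ρ^(K+1))]
Numerator: 12.4855·(1 − 4·1946.350292 + 3·24301.216024) = 813048.346392
Denominator: (-11.4855)·(-24300.216024) = 279100.873431
L = 813048.346392/279100.873431 = 2.9131

Final: 2.9131


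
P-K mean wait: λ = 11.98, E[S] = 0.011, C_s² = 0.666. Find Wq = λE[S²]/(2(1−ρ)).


ρ = λ·E[S] = 11.98·0.011 = 0.1318
E[S²] = E[S]²(1+C_s²) = 0.011²·(1+0.666) = 0.0002016
Wq = λ·E[S²]/(2(1−ρ)) = 11.98·0.0002016/(2·0.8682) = 0.001391 hr

Final: 0.001391 hr


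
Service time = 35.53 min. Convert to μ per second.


μ = 1/(service time) in consistent units.
1 second = 0.0166667 min, so μ = 0.0166667/35.53 = 0.0004691 per second

Final: 0.0004691 /sec


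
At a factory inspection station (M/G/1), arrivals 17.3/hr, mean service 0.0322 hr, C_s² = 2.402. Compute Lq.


ρ = λ·E[S] = 17.3·0.0322 = 0.5571
Lq = ρ²(1+C_s²)/(2(1−ρ)) = 0.3103·(1+2.402)/(2·0.4429)
= 0.3103·3.4020/0.8859 = 1.19169

Final: 1.19169


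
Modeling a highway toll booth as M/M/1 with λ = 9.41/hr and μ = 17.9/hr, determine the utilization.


ρ = λ/μ = 9.41/17.9 = 0.5257

Final: 0.5257


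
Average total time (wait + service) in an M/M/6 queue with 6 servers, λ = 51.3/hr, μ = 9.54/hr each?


a = 5.3774; ρ = 0.8962; P₀ = 0.002259
Lq = P₀·a^c·ρ/(c!(1−ρ)²) = 6.31346
Wq = Lq/λ = 6.31346/51.3 = 0.12307 hr
W = Wq + 1/μ = 0.12307 + 0.10482 = 0.22789 hr

Final: 0.22789 hr


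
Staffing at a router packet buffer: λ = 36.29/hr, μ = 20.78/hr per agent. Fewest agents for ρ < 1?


Stability requires cμ > λ ⇔ c > λ/μ.
λ/μ = 36.29/20.78 = 1.7464
Minimum integer c = ⌊1.7464⌋ + 1 = 2
Check: 2·20.78 = 41.56 > 36.29, while 1·20.78 = 20.78 ≤ 36.29

Final: 2 servers


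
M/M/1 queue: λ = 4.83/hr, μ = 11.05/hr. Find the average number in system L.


ρ = λ/μ = 4.83/11.05 = 0.4371
L = ρ/(1−ρ) = 0.4371/(1 − 0.4371) = 0.4371/0.5629 = 0.7765

Final: 0.7765


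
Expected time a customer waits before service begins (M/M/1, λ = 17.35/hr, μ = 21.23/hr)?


ρ = 17.35/21.23 = 0.8172
Wq = ρ/(μ−λ) = 0.8172/(21.23 − 17.35) = 0.8172/3.88 = 0.2106 hr

Final: 0.2106 hr


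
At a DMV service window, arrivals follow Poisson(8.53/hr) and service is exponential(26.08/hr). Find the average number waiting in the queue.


ρ = 8.53/26.08 = 0.3271
Lq = ρ²/(1−ρ) = 0.1070/0.6729 = 0.1590

Final: 0.1590


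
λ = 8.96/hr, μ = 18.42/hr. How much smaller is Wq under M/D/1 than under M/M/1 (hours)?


ρ = 8.96/18.42 = 0.4864
Wq(M/M/1) = ρ/(μ−λ) = 0.4864/9.46 = 0.05142 hr
Wq(M/D/1) = ρ/(2(μ−λ)) = 0.02571 hr
Savings = 0.05142 − 0.02571 = 0.02571 hr

Final: 0.02571 hr


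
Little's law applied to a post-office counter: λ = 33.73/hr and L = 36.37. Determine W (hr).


W = L/λ = 36.37/33.73 = 1.0783 hr

Final: 1.0783 hr


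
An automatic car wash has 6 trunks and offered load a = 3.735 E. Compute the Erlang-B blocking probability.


B(c,a) = (a^c/c!) / Σ_{k=0}^{c} a^k/k!
a^6/6! = 3.770606
Σ terms (k=0..6): 1.00000 + 3.73500 + 6.97511 + 8.68402 + 8.10870 + 6.05720 + 3.77061 = 38.330631
B = 3.770606/38.330631 = 0.098371

Final: 0.098371


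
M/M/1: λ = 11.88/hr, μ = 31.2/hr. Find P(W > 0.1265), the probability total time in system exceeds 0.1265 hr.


W ~ Exponential(μ−λ) for M/M/1.
μ − λ = 31.2 − 11.88 = 19.3200
P(W > t) = e^{−(μ−λ)t} = e^{−2.4440} = 0.086815

Final: 0.086815


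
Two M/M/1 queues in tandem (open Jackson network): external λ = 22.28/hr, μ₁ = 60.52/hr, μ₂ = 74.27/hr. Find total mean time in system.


Each node sees arrival rate λ = 22.28/hr (tandem ⇒ throughput preserved).
W₁ = 1/(μ₁−λ) = 1/(60.52−22.28) = 0.02615 hr
W₂ = 1/(μ₂−λ) = 1/(74.27−22.28) = 0.01923 hr
W_total = W₁ + W₂ = 0.02615 + 0.01923 = 0.04539 hr

Final: 0.04539 hr


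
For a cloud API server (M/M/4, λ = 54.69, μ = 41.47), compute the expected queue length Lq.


a = λ/μ = 1.3188; ρ = a/4 = 0.3297
P₀ = 0.266051
Lq = P₀·a^c·ρ / (c!·(1−ρ)²) = 0.266051·3.02479·0.3297/(24·0.44931)
= 0.02460

Final: 0.02460


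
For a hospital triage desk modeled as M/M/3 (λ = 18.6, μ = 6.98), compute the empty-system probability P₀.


a = λ/μ = 18.6/6.98 = 2.6648; ρ = a/c = 0.8883
Σ_{k=0}^{2} a^k/k! (terms k=0..2) = 1.00000 + 2.66476 + 3.55046 = 7.21522
Tail: a^3/(3!(1−ρ)) = 18.92224/(6·0.1117) = 28.22163
P₀ = 1/(7.21522 + 28.22163) = 1/35.43685 = 0.028219

Final: 0.028219


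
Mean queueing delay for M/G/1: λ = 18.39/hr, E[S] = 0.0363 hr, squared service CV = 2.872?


ρ = λ·E[S] = 18.39·0.0363 = 0.6676
E[S²] = E[S]²(1+C_s²) = 0.0363²·(1+2.872) = 0.005102
Wq = λ·E[S²]/(2(1−ρ)) = 18.39·0.005102/(2·0.3324) = 0.14112 hr

Final: 0.14112 hr


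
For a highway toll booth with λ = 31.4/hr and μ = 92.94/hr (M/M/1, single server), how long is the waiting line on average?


ρ = 31.4/92.94 = 0.3379
Lq = ρ²/(1−ρ) = 0.1141/0.6621 = 0.1724

Final: 0.1724


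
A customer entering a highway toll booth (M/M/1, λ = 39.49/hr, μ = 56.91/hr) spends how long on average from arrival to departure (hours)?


W = 1/(μ−λ) = 1/(56.91 − 39.49) = 1/17.42 = 0.05741 hr

Final: 0.05741 hr


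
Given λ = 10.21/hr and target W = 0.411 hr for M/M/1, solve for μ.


W = 1/(μ−λ) ⇒ μ − λ = 1/W = 1/0.411 = 2.4331
μ = λ + 1/W = 10.21 + 2.4331 = 12.6431 per hr

Final: 12.6431 /hr


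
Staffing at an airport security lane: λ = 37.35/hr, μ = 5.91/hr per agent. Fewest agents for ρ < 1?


Stability requires cμ > λ ⇔ c > λ/μ.
λ/μ = 37.35/5.91 = 6.3198
Minimum integer c = ⌊6.3198⌋ + 1 = 7
Check: 7·5.91 = 41.37 > 37.35, while 6·5.91 = 35.46 ≤ 37.35

Final: 7 servers


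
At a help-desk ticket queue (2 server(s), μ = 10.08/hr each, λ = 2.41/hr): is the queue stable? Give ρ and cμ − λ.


Total capacity cμ = 2·10.08 = 20.16/hr
ρ = λ/(cμ) = 2.41/20.16 = 0.1195
Stable ⇔ ρ < 1: YES
Spare capacity = cμ − λ = 20.16 − 2.41 = 17.75/hr

Final: ρ = 0.1195; stable; margin = 17.75/hr


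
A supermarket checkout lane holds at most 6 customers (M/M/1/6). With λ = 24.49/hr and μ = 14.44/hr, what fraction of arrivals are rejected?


ρ = λ/μ = 24.49/14.44 = 1.6960
P_K = (1−ρ)ρ^K/(1−ρ^(K+1)) = (-0.6960·23.797402)/(1 − 40.359999)
= -16.562596/-39.359999 = 0.420798

Final: 0.420798


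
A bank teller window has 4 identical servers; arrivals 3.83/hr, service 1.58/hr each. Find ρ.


ρ = λ/(cμ) = 3.83/(4·1.58) = 3.83/6.32 = 0.6060

Final: 0.6060


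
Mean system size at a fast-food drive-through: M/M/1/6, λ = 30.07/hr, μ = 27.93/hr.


ρ = 30.07/27.93 = 1.0766
L = ρ[1 − (K+1)ρ^K + Kρ^(K+1)] / [(1−ρ)(1−ρ^(K+1))]
Numerator: 1.0766·(1 − 7·1.557310 + 6·1.676631) = 0.170771
Denominator: (-0.07662)·(-0.676631) = 0.051844
L = 0.170771/0.051844 = 3.2940

Final: 3.2940


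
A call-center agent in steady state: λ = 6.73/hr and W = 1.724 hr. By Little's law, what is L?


L = λW = 6.73·1.724 = 11.6025

Final: 11.6025


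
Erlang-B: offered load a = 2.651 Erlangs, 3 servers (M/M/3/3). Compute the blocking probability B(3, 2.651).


B(c,a) = (a^c/c!) / Σ_{k=0}^{c} a^k/k!
a^3/3! = 3.105117
Σ terms (k=0..3): 1.00000 + 2.65100 + 3.51390 + 3.10512 = 10.270017
B = 3.105117/10.270017 = 0.302348

Final: 0.302348


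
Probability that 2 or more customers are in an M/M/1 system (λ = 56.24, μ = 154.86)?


ρ = 56.24/154.86 = 0.3632
P(N ≥ n) = ρ^n = 0.3632^2 = 0.131890

Final: 0.131890


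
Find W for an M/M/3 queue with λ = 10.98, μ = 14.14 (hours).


a = 0.7765; ρ = 0.2588; P₀ = 0.458021
Lq = P₀·a^c·ρ/(c!(1−ρ)²) = 0.01684
Wq = Lq/λ = 0.01684/10.98 = 0.001534 hr
W = Wq + 1/μ = 0.001534 + 0.07072 = 0.07226 hr

Final: 0.07226 hr


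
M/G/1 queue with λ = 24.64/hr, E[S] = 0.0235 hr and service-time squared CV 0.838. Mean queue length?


ρ = λ·E[S] = 24.64·0.0235 = 0.5790
Lq = ρ²(1+C_s²)/(2(1−ρ)) = 0.3353·(1+0.838)/(2·0.4210)
= 0.3353·1.8380/0.8419 = 0.73197

Final: 0.73197


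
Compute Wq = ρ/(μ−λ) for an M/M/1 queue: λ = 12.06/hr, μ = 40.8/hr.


ρ = 12.06/40.8 = 0.2956
Wq = ρ/(μ−λ) = 0.2956/(40.8 − 12.06) = 0.2956/28.74 = 0.01028 hr

Final: 0.01028 hr


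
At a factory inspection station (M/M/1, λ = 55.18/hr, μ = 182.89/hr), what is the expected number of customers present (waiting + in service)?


ρ = λ/μ = 55.18/182.89 = 0.3017
L = ρ/(1−ρ) = 0.3017/(1 − 0.3017) = 0.3017/0.6983 = 0.4321

Final: 0.4321


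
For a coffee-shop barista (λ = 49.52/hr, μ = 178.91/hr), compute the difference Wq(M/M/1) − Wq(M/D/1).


ρ = 49.52/178.91 = 0.2768
Wq(M/M/1) = ρ/(μ−λ) = 0.2768/129.39 = 0.002139 hr
Wq(M/D/1) = ρ/(2(μ−λ)) = 0.001070 hr
Savings = 0.002139 − 0.001070 = 0.001070 hr

Final: 0.001070 hr


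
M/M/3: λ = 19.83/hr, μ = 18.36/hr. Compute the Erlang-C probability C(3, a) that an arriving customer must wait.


a = λ/μ = 1.0801; ρ = a/3 = 0.3600
P₀ = 0.334285 (from M/M/c formula)
C(c,a) = [a^c/(c!(1−ρ))]·P₀ = [1.25994/(6·0.6400)]·0.334285
= 0.32812·0.334285 = 0.109686

Final: 0.109686


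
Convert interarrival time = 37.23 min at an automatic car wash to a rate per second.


λ = 1/(interarrival time) in consistent units.
1 second = 0.0166667 min, so λ = 0.0166667/37.23 = 0.0004477 per second

Final: 0.0004477 /sec


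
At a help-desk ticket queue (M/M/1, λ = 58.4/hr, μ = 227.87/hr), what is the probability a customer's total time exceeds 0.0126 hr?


W ~ Exponential(μ−λ) for M/M/1.
μ − λ = 227.87 − 58.4 = 169.4700
P(W > t) = e^{−(μ−λ)t} = e^{−2.1353} = 0.118207

Final: 0.118207


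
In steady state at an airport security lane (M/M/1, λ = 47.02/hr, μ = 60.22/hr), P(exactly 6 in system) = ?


ρ = 47.02/60.22 = 0.7808
P_n = (1−ρ)·ρ^n = (1 − 0.7808)·0.7808^6 = 0.2192·0.226595 = 0.049669

Final: 0.049669


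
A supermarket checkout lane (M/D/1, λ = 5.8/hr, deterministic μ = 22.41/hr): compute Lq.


ρ = 5.8/22.41 = 0.2588
M/D/1: Lq = ρ²/(2(1−ρ)) = 0.06698/(2·0.7412) = 0.04519

Final: 0.04519


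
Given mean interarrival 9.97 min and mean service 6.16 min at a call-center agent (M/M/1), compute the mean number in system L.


λ = 60/9.97 = 6.0181 /hr
μ = 60/6.16 = 9.7403 /hr
ρ = λ/μ = 6.0181/9.7403 = 0.6179
L = ρ/(1−ρ) = 0.6179/0.3821 = 1.6168

Final: 1.6168


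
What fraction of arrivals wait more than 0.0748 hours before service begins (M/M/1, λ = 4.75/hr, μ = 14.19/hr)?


ρ = 4.75/14.19 = 0.3347
P(Wq > t) = ρ·e^{−(μ−λ)t} = 0.3347·e^{−0.7061}
= 0.3347·0.493559 = 0.165215

Final: 0.165215


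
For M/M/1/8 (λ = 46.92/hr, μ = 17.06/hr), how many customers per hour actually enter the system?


ρ = 2.7503; P_K = (1−ρ)ρ^8/(1−ρ^9) = 0.636473
λ_eff = λ(1 − P_K) = 46.92·(1 − 0.636473) = 46.92·0.363527 = 17.0567 /hr

Final: 17.0567 /hr


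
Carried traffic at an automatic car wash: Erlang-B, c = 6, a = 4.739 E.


B(6,4.739) = 0.172177 (Erlang-B)
Carried load = a(1 − B) = 4.739·(1 − 0.172177) = 4.739·0.827823 = 3.9231 E

Final: 3.9231 Erlangs


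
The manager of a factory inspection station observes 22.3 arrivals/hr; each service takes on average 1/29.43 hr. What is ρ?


ρ = λ/μ = 22.3/29.43 = 0.7577

Final: 0.7577


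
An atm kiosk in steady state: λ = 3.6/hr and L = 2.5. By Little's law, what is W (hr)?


W = L/λ = 2.5/3.6 = 0.6944 hr

Final: 0.6944 hr


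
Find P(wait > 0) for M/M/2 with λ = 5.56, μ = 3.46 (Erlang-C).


a = λ/μ = 1.6069; ρ = a/2 = 0.8035
P₀ = 0.108974 (from M/M/c formula)
C(c,a) = [a^c/(c!(1−ρ))]·P₀ = [2.58224/(2·0.1965)]·0.108974
= 6.56953·0.108974 = 0.715911

Final: 0.715911


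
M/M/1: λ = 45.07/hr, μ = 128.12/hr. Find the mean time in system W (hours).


W = 1/(μ−λ) = 1/(128.12 − 45.07) = 1/83.05 = 0.01204 hr

Final: 0.01204 hr


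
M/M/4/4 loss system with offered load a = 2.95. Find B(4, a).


B(c,a) = (a^c/c!) / Σ_{k=0}^{c} a^k/k!
a^4/4! = 3.155563
Σ terms (k=0..4): 1.00000 + 2.95000 + 4.35125 + 4.27873 + 3.15556 = 15.735542
B = 3.155563/15.735542 = 0.200537

Final: 0.200537


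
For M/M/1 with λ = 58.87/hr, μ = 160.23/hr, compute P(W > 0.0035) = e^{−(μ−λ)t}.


W ~ Exponential(μ−λ) for M/M/1.
μ − λ = 160.23 − 58.87 = 101.3600
P(W > t) = e^{−(μ−λ)t} = e^{−0.3548} = 0.701342

Final: 0.701342


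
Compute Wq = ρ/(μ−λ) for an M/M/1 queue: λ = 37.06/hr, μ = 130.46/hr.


ρ = 37.06/130.46 = 0.2841
Wq = ρ/(μ−λ) = 0.2841/(130.46 − 37.06) = 0.2841/93.40 = 0.003041 hr

Final: 0.003041 hr


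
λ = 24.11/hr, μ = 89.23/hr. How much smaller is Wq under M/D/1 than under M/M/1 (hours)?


ρ = 24.11/89.23 = 0.2702
Wq(M/M/1) = ρ/(μ−λ) = 0.2702/65.12 = 0.004149 hr
Wq(M/D/1) = ρ/(2(μ−λ)) = 0.002075 hr
Savings = 0.004149 − 0.002075 = 0.002075 hr

Final: 0.002075 hr


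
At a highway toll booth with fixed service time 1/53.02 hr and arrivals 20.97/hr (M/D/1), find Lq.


ρ = 20.97/53.02 = 0.3955
M/D/1: Lq = ρ²/(2(1−ρ)) = 0.1564/(2·0.6045) = 0.12939

Final: 0.12939


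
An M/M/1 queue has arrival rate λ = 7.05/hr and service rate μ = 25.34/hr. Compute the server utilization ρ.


ρ = λ/μ = 7.05/25.34 = 0.2782

Final: 0.2782


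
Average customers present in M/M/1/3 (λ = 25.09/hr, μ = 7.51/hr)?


ρ = 25.09/7.51 = 3.3409
L = ρ[1 − (K+1)ρ^K + Kρ^(K+1)] / [(1−ρ)(1−ρ^(K+1))]
Numerator: 3.3409·(1 − 4·37.289123 + 3·124.578443) = 753.631552
Denominator: (-2.3409)·(-123.578443) = 289.282160
L = 753.631552/289.282160 = 2.6052

Final: 2.6052


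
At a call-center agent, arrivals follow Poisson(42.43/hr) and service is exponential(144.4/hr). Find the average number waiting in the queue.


ρ = 42.43/144.4 = 0.2938
Lq = ρ²/(1−ρ) = 0.08634/0.7062 = 0.1223

Final: 0.1223


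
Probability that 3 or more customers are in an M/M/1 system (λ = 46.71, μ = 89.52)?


ρ = 46.71/89.52 = 0.5218
P(N ≥ n) = ρ^n = 0.5218^3 = 0.142059

Final: 0.142059


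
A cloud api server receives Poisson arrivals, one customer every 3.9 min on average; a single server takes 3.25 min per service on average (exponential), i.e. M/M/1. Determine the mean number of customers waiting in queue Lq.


λ = 60/3.9 = 15.3846 /hr
μ = 60/3.25 = 18.4615 /hr
ρ = λ/μ = 15.3846/18.4615 = 0.8333
Lq = ρ²/(1−ρ) = 0.6944/0.1667 = 4.1667

Final: 4.1667


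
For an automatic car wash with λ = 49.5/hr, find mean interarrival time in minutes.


Mean interarrival time = 1/λ = 1/49.5 hour = 0.02020 hour
In minutes: 0.02020 × 60 = 1.2121 min

Final: 1.2121 min


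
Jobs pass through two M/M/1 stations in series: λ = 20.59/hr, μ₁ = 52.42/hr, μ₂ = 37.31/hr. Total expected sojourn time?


Each node sees arrival rate λ = 20.59/hr (tandem ⇒ throughput preserved).
W₁ = 1/(μ₁−λ) = 1/(52.42−20.59) = 0.03142 hr
W₂ = 1/(μ₂−λ) = 1/(37.31−20.59) = 0.05981 hr
W_total = W₁ + W₂ = 0.03142 + 0.05981 = 0.09123 hr

Final: 0.09123 hr


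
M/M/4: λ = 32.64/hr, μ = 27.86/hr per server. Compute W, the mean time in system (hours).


a = 1.1716; ρ = 0.2929; P₀ = 0.308938
Lq = P₀·a^c·ρ/(c!(1−ρ)²) = 0.01421
Wq = Lq/λ = 0.01421/32.64 = 0.0004352 hr
W = Wq + 1/μ = 0.0004352 + 0.03589 = 0.03633 hr

Final: 0.03633 hr


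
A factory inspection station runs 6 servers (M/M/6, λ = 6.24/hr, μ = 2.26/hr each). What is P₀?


a = λ/μ = 6.24/2.26 = 2.7611; ρ = a/c = 0.4602
Σ_{k=0}^{5} a^k/k! (terms k=0..5) = 1.00000 + 2.76106 + 3.81173 + 3.50814 + 2.42155 + 1.33721 = 14.83970
Tail: a^6/(6!(1−ρ)) = 443.05425/(720·0.5398) = 1.13992
P₀ = 1/(14.83970 + 1.13992) = 1/15.97961 = 0.062580

Final: 0.062580


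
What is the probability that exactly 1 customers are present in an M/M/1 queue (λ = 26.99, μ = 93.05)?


ρ = 26.99/93.05 = 0.2901
P_n = (1−ρ)·ρ^n = (1 − 0.2901)·0.2901^1 = 0.7099·0.290059 = 0.205925

Final: 0.205925


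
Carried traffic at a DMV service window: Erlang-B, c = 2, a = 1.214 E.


B(2,1.214) = 0.249720 (Erlang-B)
Carried load = a(1 − B) = 1.214·(1 − 0.249720) = 1.214·0.750280 = 0.9108 E

Final: 0.9108 Erlangs


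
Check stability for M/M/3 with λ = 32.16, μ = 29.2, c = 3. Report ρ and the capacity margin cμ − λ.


Total capacity cμ = 3·29.2 = 87.60/hr
ρ = λ/(cμ) = 32.16/87.60 = 0.3671
Stable ⇔ ρ < 1: YES
Spare capacity = cμ − λ = 87.60 − 32.16 = 55.44/hr

Final: ρ = 0.3671; stable; margin = 55.44/hr


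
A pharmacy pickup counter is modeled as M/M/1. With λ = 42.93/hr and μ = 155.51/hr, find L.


ρ = λ/μ = 42.93/155.51 = 0.2761
L = ρ/(1−ρ) = 0.2761/(1 − 0.2761) = 0.2761/0.7239 = 0.3813

Final: 0.3813


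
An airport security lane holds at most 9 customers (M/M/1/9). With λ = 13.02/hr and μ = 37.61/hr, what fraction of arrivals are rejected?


ρ = λ/μ = 13.02/37.61 = 0.3462
P_K = (1−ρ)ρ^K/(1−ρ^(K+1)) = (0.6538·0.00007141)/(1 − 0.00002472)
= 0.00004669/0.999975 = 0.00004669

Final: 0.00004669


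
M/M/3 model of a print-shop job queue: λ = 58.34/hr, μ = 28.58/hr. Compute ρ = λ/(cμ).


ρ = λ/(cμ) = 58.34/(3·28.58) = 58.34/85.74 = 0.6804

Final: 0.6804


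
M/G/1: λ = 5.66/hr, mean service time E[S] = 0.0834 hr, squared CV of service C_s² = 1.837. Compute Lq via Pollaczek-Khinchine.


ρ = λ·E[S] = 5.66·0.0834 = 0.4720
Lq = ρ²(1+C_s²)/(2(1−ρ)) = 0.2228·(1+1.837)/(2·0.5280)
= 0.2228·2.8370/1.0559 = 0.59868

Final: 0.59868


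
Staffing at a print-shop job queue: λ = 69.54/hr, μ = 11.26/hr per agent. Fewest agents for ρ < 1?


Stability requires cμ > λ ⇔ c > λ/μ.
λ/μ = 69.54/11.26 = 6.1758
Minimum integer c = ⌊6.1758⌋ + 1 = 7
Check: 7·11.26 = 78.82 > 69.54, while 6·11.26 = 67.56 ≤ 69.54

Final: 7 servers


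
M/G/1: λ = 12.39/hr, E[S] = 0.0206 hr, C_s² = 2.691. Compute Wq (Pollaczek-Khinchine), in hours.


ρ = λ·E[S] = 12.39·0.0206 = 0.2552
E[S²] = E[S]²(1+C_s²) = 0.0206²·(1+2.691) = 0.001566
Wq = λ·E[S²]/(2(1−ρ)) = 12.39·0.001566/(2·0.7448) = 0.01303 hr

Final: 0.01303 hr


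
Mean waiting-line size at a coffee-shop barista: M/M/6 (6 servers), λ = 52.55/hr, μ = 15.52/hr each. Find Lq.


a = λ/μ = 3.3860; ρ = a/6 = 0.5643
P₀ = 0.032704
Lq = P₀·a^c·ρ / (c!·(1−ρ)²) = 0.032704·1506.90551·0.5643/(720·0.18981)
= 0.20350

Final: 0.20350


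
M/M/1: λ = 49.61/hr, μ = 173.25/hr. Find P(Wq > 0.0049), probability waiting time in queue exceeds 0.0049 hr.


ρ = 49.61/173.25 = 0.2863
P(Wq > t) = ρ·e^{−(μ−λ)t} = 0.2863·e^{−0.6058}
= 0.2863·0.545618 = 0.156237

Final: 0.156237


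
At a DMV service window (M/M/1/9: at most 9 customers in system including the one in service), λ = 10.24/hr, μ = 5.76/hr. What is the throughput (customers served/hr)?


ρ = 1.7778; P_K = (1−ρ)ρ^9/(1−ρ^10) = 0.438892
λ_eff = λ(1 − P_K) = 10.24·(1 − 0.438892) = 10.24·0.561108 = 5.7457 /hr

Final: 5.7457 /hr


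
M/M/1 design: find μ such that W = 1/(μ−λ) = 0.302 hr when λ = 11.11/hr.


W = 1/(μ−λ) ⇒ μ − λ = 1/W = 1/0.302 = 3.3113
μ = λ + 1/W = 11.11 + 3.3113 = 14.4213 per hr

Final: 14.4213 /hr


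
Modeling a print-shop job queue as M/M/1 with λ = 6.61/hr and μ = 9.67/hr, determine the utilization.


ρ = λ/μ = 6.61/9.67 = 0.6836

Final: 0.6836


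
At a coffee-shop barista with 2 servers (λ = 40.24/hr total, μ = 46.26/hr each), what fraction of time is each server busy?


ρ = λ/(cμ) = 40.24/(2·46.26) = 40.24/92.52 = 0.4349

Final: 0.4349


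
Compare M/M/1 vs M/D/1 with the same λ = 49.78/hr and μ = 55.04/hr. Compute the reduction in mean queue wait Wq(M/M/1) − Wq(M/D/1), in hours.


ρ = 49.78/55.04 = 0.9044
Wq(M/M/1) = ρ/(μ−λ) = 0.9044/5.26 = 0.17195 hr
Wq(M/D/1) = ρ/(2(μ−λ)) = 0.08597 hr
Savings = 0.17195 − 0.08597 = 0.08597 hr

Final: 0.08597 hr


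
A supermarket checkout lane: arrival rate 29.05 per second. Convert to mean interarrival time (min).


Mean interarrival time = 1/λ = 1/29.05 second = 0.03442 second
In minutes: 0.03442 × 0.0166667 = 0.0005737 min

Final: 0.0005737 min


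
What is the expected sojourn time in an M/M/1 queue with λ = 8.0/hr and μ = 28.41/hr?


W = 1/(μ−λ) = 1/(28.41 − 8.0) = 1/20.41 = 0.04900 hr

Final: 0.04900 hr


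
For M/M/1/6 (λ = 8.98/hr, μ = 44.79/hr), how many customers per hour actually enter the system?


ρ = 0.2005; P_K = (1−ρ)ρ^6/(1−ρ^7) = 0.00005193
λ_eff = λ(1 − P_K) = 8.98·(1 − 0.00005193) = 8.98·0.999948 = 8.9795 /hr

Final: 8.9795 /hr


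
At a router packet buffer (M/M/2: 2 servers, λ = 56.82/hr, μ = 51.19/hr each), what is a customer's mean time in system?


a = 1.1100; ρ = 0.5550; P₀ = 0.286181
Lq = P₀·a^c·ρ/(c!(1−ρ)²) = 0.49407
Wq = Lq/λ = 0.49407/56.82 = 0.008695 hr
W = Wq + 1/μ = 0.008695 + 0.01954 = 0.02823 hr

Final: 0.02823 hr


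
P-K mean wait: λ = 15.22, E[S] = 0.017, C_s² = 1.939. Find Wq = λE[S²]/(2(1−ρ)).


ρ = λ·E[S] = 15.22·0.017 = 0.2587
E[S²] = E[S]²(1+C_s²) = 0.017²·(1+1.939) = 0.0008494
Wq = λ·E[S²]/(2(1−ρ)) = 15.22·0.0008494/(2·0.7413) = 0.008720 hr

Final: 0.008720 hr


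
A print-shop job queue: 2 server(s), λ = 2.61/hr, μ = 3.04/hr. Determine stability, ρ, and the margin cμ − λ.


Total capacity cμ = 2·3.04 = 6.08/hr
ρ = λ/(cμ) = 2.61/6.08 = 0.4293
Stable ⇔ ρ < 1: YES
Spare capacity = cμ − λ = 6.08 − 2.61 = 3.47/hr

Final: ρ = 0.4293; stable; margin = 3.47/hr


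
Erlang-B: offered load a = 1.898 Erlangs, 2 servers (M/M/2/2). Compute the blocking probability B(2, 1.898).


B(c,a) = (a^c/c!) / Σ_{k=0}^{c} a^k/k!
a^2/2! = 1.801202
Σ terms (k=0..2): 1.00000 + 1.89800 + 1.80120 = 4.699202
B = 1.801202/4.699202 = 0.383300

Final: 0.383300


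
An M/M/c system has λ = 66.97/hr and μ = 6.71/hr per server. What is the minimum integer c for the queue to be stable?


Stability requires cμ > λ ⇔ c > λ/μ.
λ/μ = 66.97/6.71 = 9.9806
Minimum integer c = ⌊9.9806⌋ + 1 = 10
Check: 10·6.71 = 67.10 > 66.97, while 9·6.71 = 60.39 ≤ 66.97

Final: 10 servers


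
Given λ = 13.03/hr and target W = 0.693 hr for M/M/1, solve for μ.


W = 1/(μ−λ) ⇒ μ − λ = 1/W = 1/0.693 = 1.4430
μ = λ + 1/W = 13.03 + 1.4430 = 14.4730 per hr

Final: 14.4730 /hr


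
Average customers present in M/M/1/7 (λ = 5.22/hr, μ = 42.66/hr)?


ρ = 5.22/42.66 = 0.1224
L = ρ[1 − (K+1)ρ^K + Kρ^(K+1)] / [(1−ρ)(1−ρ^(K+1))]
Numerator: 0.1224·(1 − 8·0.0000004107 + 7·0.00000005026) = 0.122363
Denominator: (0.8776)·(1.000000) = 0.877637
L = 0.122363/0.877637 = 0.1394

Final: 0.1394


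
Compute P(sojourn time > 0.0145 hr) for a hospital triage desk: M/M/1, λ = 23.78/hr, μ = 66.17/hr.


W ~ Exponential(μ−λ) for M/M/1.
μ − λ = 66.17 − 23.78 = 42.3900
P(W > t) = e^{−(μ−λ)t} = e^{−0.6147} = 0.540827

Final: 0.540827


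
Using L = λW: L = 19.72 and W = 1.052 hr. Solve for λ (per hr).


λ = L/W = 19.72/1.052 = 18.7452 /hr

Final: 18.7452 /hr


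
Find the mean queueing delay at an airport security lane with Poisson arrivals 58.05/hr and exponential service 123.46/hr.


ρ = 58.05/123.46 = 0.4702
Wq = ρ/(μ−λ) = 0.4702/(123.46 − 58.05) = 0.4702/65.41 = 0.007188 hr

Final: 0.007188 hr


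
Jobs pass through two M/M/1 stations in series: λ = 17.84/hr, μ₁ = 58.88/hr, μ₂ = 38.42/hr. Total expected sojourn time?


Each node sees arrival rate λ = 17.84/hr (tandem ⇒ throughput preserved).
W₁ = 1/(μ₁−λ) = 1/(58.88−17.84) = 0.02437 hr
W₂ = 1/(μ₂−λ) = 1/(38.42−17.84) = 0.04859 hr
W_total = W₁ + W₂ = 0.02437 + 0.04859 = 0.07296 hr

Final: 0.07296 hr


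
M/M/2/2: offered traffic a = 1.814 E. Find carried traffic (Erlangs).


B(2,1.814) = 0.368959 (Erlang-B)
Carried load = a(1 − B) = 1.814·(1 − 0.368959) = 1.814·0.631041 = 1.1447 E

Final: 1.1447 Erlangs


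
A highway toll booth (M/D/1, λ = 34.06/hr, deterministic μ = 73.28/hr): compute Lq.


ρ = 34.06/73.28 = 0.4648
M/D/1: Lq = ρ²/(2(1−ρ)) = 0.2160/(2·0.5352) = 0.20182

Final: 0.20182


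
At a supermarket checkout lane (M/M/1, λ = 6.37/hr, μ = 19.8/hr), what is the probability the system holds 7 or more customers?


ρ = 6.37/19.8 = 0.3217
P(N ≥ n) = ρ^n = 0.3217^7 = 0.0003567

Final: 0.0003567


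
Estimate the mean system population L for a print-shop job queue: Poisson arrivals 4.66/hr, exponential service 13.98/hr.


ρ = λ/μ = 4.66/13.98 = 0.3333
L = ρ/(1−ρ) = 0.3333/(1 − 0.3333) = 0.3333/0.6667 = 0.5000

Final: 0.5000


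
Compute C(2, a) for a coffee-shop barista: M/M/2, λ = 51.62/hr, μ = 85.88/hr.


a = λ/μ = 0.6011; ρ = a/2 = 0.3005
P₀ = 0.537828 (from M/M/c formula)
C(c,a) = [a^c/(c!(1−ρ))]·P₀ = [0.36129/(2·0.6995)]·0.537828
= 0.25826·0.537828 = 0.138899

Final: 0.138899


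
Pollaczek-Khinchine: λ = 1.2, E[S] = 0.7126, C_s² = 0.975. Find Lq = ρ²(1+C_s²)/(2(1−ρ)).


ρ = λ·E[S] = 1.2·0.7126 = 0.8551
Lq = ρ²(1+C_s²)/(2(1−ρ)) = 0.7312·(1+0.975)/(2·0.1449)
= 0.7312·1.9750/0.2898 = 4.98405

Final: 4.98405


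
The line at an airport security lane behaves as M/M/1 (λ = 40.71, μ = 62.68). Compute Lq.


ρ = 40.71/62.68 = 0.6495
Lq = ρ²/(1−ρ) = 0.4218/0.3505 = 1.2035

Final: 1.2035


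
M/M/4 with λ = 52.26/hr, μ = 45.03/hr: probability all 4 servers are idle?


a = λ/μ = 52.26/45.03 = 1.1606; ρ = a/c = 0.2901
Σ_{k=0}^{3} a^k/k! (terms k=0..3) = 1.00000 + 1.16056 + 0.67345 + 0.26053 = 3.09453
Tail: a^4/(4!(1−ρ)) = 1.81414/(24·0.7099) = 0.10648
P₀ = 1/(3.09453 + 0.10648) = 1/3.20102 = 0.312400

Final: 0.312400


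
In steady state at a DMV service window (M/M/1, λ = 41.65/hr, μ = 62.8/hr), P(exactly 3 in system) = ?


ρ = 41.65/62.8 = 0.6632
P_n = (1−ρ)·ρ^n = (1 − 0.6632)·0.6632^3 = 0.3368·0.291720 = 0.098246

Final: 0.098246


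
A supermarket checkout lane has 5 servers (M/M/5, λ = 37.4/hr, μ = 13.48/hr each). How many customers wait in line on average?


a = λ/μ = 2.7745; ρ = a/5 = 0.5549
P₀ = 0.059773
Lq = P₀·a^c·ρ / (c!·(1−ρ)²) = 0.059773·164.40255·0.5549/(120·0.19812)
= 0.22936

Final: 0.22936


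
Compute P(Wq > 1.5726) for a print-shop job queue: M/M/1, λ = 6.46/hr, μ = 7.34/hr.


ρ = 6.46/7.34 = 0.8801
P(Wq > t) = ρ·e^{−(μ−λ)t} = 0.8801·e^{−1.3839}
= 0.8801·0.250602 = 0.220557

Final: 0.220557


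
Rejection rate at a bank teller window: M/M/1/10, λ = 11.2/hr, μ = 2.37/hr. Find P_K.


ρ = λ/μ = 11.2/2.37 = 4.7257
P_K = (1−ρ)ρ^K/(1−ρ^(K+1)) = (-3.7257·5555162.488816)/(1 − 26252244.672887)
= -20697082.184071/-26252243.672887 = 0.788393

Final: 0.788393


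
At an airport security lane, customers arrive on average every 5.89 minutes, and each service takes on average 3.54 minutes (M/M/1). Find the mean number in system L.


λ = 60/5.89 = 10.1868 /hr
μ = 60/3.54 = 16.9492 /hr
ρ = λ/μ = 10.1868/16.9492 = 0.6010
L = ρ/(1−ρ) = 0.6010/0.3990 = 1.5064

Final: 1.5064


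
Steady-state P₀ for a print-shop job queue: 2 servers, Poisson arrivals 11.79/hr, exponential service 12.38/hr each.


a = λ/μ = 11.79/12.38 = 0.9523; ρ = a/c = 0.4762
Σ_{k=0}^{1} a^k/k! (terms k=0..1) = 1.00000 + 0.95234 = 1.95234
Tail: a^2/(2!(1−ρ)) = 0.90696/(2·0.5238) = 0.86570
P₀ = 1/(1.95234 + 0.86570) = 1/2.81804 = 0.354856

Final: 0.354856


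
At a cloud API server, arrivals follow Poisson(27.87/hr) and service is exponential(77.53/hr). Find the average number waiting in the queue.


ρ = 27.87/77.53 = 0.3595
Lq = ρ²/(1−ρ) = 0.1292/0.6405 = 0.2017

Final: 0.2017


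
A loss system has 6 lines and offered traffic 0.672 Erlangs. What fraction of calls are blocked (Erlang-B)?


B(c,a) = (a^c/c!) / Σ_{k=0}^{c} a^k/k!
a^6/6! = 0.0001279
Σ terms (k=0..6): 1.00000 + 0.67200 + 0.22579 + 0.05058 + 0.008497 + 0.001142 + 0.0001279 = 1.958136
B = 0.0001279/1.958136 = 0.00006532

Final: 0.00006532


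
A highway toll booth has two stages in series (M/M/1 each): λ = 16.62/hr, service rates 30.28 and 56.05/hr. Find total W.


Each node sees arrival rate λ = 16.62/hr (tandem ⇒ throughput preserved).
W₁ = 1/(μ₁−λ) = 1/(30.28−16.62) = 0.07321 hr
W₂ = 1/(μ₂−λ) = 1/(56.05−16.62) = 0.02536 hr
W_total = W₁ + W₂ = 0.07321 + 0.02536 = 0.09857 hr

Final: 0.09857 hr


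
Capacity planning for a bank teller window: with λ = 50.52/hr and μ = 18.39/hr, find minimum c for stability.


Stability requires cμ > λ ⇔ c > λ/μ.
λ/μ = 50.52/18.39 = 2.7471
Minimum integer c = ⌊2.7471⌋ + 1 = 3
Check: 3·18.39 = 55.17 > 50.52, while 2·18.39 = 36.78 ≤ 50.52

Final: 3 servers


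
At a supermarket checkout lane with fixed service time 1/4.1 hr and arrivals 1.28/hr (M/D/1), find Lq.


ρ = 1.28/4.1 = 0.3122
M/D/1: Lq = ρ²/(2(1−ρ)) = 0.09747/(2·0.6878) = 0.07085

Final: 0.07085


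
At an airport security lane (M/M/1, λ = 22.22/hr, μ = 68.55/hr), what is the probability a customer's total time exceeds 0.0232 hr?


W ~ Exponential(μ−λ) for M/M/1.
μ − λ = 68.55 − 22.22 = 46.3300
P(W > t) = e^{−(μ−λ)t} = e^{−1.0749} = 0.341347

Final: 0.341347


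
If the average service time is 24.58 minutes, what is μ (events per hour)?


μ = 1/(service time) in consistent units.
1 hour = 60 min, so μ = 60/24.58 = 2.4410 per hour

Final: 2.4410 /hr


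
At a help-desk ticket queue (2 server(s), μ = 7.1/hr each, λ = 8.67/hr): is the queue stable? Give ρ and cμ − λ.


Total capacity cμ = 2·7.1 = 14.20/hr
ρ = λ/(cμ) = 8.67/14.20 = 0.6106
Stable ⇔ ρ < 1: YES
Spare capacity = cμ − λ = 14.20 − 8.67 = 5.53/hr

Final: ρ = 0.6106; stable; margin = 5.53/hr


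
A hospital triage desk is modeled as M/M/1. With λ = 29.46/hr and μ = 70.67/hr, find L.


ρ = λ/μ = 29.46/70.67 = 0.4169
L = ρ/(1−ρ) = 0.4169/(1 − 0.4169) = 0.4169/0.5831 = 0.7149

Final: 0.7149


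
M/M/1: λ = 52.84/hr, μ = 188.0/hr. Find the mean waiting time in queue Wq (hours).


ρ = 52.84/188.0 = 0.2811
Wq = ρ/(μ−λ) = 0.2811/(188.0 − 52.84) = 0.2811/135.16 = 0.002079 hr

Final: 0.002079 hr


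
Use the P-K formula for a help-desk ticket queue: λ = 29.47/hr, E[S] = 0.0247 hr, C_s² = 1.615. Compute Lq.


ρ = λ·E[S] = 29.47·0.0247 = 0.7279
Lq = ρ²(1+C_s²)/(2(1−ρ)) = 0.5299·(1+1.615)/(2·0.2721)
= 0.5299·2.6150/0.5442 = 2.54614

Final: 2.54614


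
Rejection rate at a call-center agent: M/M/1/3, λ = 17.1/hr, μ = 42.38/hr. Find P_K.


ρ = λ/μ = 17.1/42.38 = 0.4035
P_K = (1−ρ)ρ^K/(1−ρ^(K+1)) = (0.5965·0.065691)/(1 − 0.026506)
= 0.039185/0.973494 = 0.040252

Final: 0.040252


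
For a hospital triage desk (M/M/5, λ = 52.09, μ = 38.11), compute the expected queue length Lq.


a = λ/μ = 1.3668; ρ = a/5 = 0.2734
P₀ = 0.254668
Lq = P₀·a^c·ρ / (c!·(1−ρ)²) = 0.254668·4.77064·0.2734/(120·0.52800)
= 0.005242

Final: 0.005242


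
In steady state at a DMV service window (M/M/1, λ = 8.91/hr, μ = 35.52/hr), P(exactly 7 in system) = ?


ρ = 8.91/35.52 = 0.2508
P_n = (1−ρ)·ρ^n = (1 − 0.2508)·0.2508^7 = 0.7492·0.00006249 = 0.00004682

Final: 0.00004682


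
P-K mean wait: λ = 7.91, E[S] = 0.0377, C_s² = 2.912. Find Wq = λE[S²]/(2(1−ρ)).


ρ = λ·E[S] = 7.91·0.0377 = 0.2982
E[S²] = E[S]²(1+C_s²) = 0.0377²·(1+2.912) = 0.005560
Wq = λ·E[S²]/(2(1−ρ)) = 7.91·0.005560/(2·0.7018) = 0.03133 hr

Final: 0.03133 hr


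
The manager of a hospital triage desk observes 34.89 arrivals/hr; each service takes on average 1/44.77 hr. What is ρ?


ρ = λ/μ = 34.89/44.77 = 0.7793

Final: 0.7793


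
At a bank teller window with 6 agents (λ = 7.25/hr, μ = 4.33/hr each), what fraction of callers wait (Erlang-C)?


a = λ/μ = 1.6744; ρ = a/6 = 0.2791
P₀ = 0.187334 (from M/M/c formula)
C(c,a) = [a^c/(c!(1−ρ))]·P₀ = [22.03437/(720·0.7209)]·0.187334
= 0.04245·0.187334 = 0.007952

Final: 0.007952


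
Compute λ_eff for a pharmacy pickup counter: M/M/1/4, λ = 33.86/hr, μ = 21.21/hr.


ρ = 1.5964; P_K = (1−ρ)ρ^4/(1−ρ^5) = 0.413474
λ_eff = λ(1 − P_K) = 33.86·(1 − 0.413474) = 33.86·0.586526 = 19.8598 /hr

Final: 19.8598 /hr


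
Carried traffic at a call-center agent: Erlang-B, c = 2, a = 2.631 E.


B(2,2.631) = 0.488020 (Erlang-B)
Carried load = a(1 − B) = 2.631·(1 − 0.488020) = 2.631·0.511980 = 1.3470 E

Final: 1.3470 Erlangs


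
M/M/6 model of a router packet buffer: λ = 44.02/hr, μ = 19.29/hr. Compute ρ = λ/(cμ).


ρ = λ/(cμ) = 44.02/(6·19.29) = 44.02/115.74 = 0.3803

Final: 0.3803


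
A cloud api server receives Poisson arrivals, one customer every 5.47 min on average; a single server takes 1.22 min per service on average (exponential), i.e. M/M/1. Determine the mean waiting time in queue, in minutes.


λ = 60/5.47 = 10.9689 /hr
μ = 60/1.22 = 49.1803 /hr
ρ = λ/μ = 10.9689/49.1803 = 0.2230
Wq = ρ/(μ−λ) = 0.2230/(49.1803−10.9689) = 0.005837 hr
In minutes: 0.005837·60 = 0.3502 min

Final: 0.3502 min


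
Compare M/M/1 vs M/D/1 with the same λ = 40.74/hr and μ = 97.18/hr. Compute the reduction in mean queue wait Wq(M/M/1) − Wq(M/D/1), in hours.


ρ = 40.74/97.18 = 0.4192
Wq(M/M/1) = ρ/(μ−λ) = 0.4192/56.44 = 0.007428 hr
Wq(M/D/1) = ρ/(2(μ−λ)) = 0.003714 hr
Savings = 0.007428 − 0.003714 = 0.003714 hr

Final: 0.003714 hr


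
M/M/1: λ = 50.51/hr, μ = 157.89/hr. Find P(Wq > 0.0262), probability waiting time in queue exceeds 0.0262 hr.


ρ = 50.51/157.89 = 0.3199
P(Wq > t) = ρ·e^{−(μ−λ)t} = 0.3199·e^{−2.8134}
= 0.3199·0.060003 = 0.019195

Final: 0.019195


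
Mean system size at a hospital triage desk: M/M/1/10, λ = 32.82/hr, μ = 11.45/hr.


ρ = 32.82/11.45 = 2.8664
L = ρ[1 − (K+1)ρ^K + Kρ^(K+1)] / [(1−ρ)(1−ρ^(K+1))]
Numerator: 2.8664·(1 − 11·37439.574161 + 10·107315.879822) = 1895604.324361
Denominator: (-1.8664)·(-107314.879822) = 200289.867405
L = 1895604.324361/200289.867405 = 9.4643

Final: 9.4643


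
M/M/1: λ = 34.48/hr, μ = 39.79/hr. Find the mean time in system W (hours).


W = 1/(μ−λ) = 1/(39.79 − 34.48) = 1/5.31 = 0.1883 hr

Final: 0.1883 hr


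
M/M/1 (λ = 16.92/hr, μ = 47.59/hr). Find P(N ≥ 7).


ρ = 16.92/47.59 = 0.3555
P(N ≥ n) = ρ^n = 0.3555^7 = 0.0007181

Final: 0.0007181


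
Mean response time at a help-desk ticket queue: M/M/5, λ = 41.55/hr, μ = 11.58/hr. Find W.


a = 3.5881; ρ = 0.7176; P₀ = 0.023158
Lq = P₀·a^c·ρ/(c!(1−ρ)²) = 1.03288
Wq = Lq/λ = 1.03288/41.55 = 0.02486 hr
W = Wq + 1/μ = 0.02486 + 0.08636 = 0.11121 hr

Final: 0.11121 hr


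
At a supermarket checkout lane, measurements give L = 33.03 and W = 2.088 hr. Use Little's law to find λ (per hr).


λ = L/W = 33.03/2.088 = 15.8190 /hr

Final: 15.8190 /hr


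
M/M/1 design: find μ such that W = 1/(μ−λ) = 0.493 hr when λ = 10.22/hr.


W = 1/(μ−λ) ⇒ μ − λ = 1/W = 1/0.493 = 2.0284
μ = λ + 1/W = 10.22 + 2.0284 = 12.2484 per hr

Final: 12.2484 /hr


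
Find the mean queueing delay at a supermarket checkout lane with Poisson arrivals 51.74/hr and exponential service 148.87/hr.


ρ = 51.74/148.87 = 0.3476
Wq = ρ/(μ−λ) = 0.3476/(148.87 − 51.74) = 0.3476/97.13 = 0.003578 hr

Final: 0.003578 hr


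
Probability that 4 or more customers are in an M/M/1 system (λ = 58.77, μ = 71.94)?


ρ = 58.77/71.94 = 0.8169
P(N ≥ n) = ρ^n = 0.8169^4 = 0.445391

Final: 0.445391
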